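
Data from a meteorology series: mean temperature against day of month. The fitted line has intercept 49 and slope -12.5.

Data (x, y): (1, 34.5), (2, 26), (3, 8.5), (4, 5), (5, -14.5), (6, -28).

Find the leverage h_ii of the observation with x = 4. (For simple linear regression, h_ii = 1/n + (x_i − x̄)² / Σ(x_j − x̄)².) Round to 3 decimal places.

x̄ = (1 + 2 + 3 + 4 + 5 + 6)/6 = 3.5
Σ(x − x̄)² = 6.25 + 2.25 + 0.25 + 0.25 + 2.25 + 6.25 = 17.5
h = 1/6 + (0.5)²/17.5 = 0.166667 + 0.0142857 = 0.181

h = 0.181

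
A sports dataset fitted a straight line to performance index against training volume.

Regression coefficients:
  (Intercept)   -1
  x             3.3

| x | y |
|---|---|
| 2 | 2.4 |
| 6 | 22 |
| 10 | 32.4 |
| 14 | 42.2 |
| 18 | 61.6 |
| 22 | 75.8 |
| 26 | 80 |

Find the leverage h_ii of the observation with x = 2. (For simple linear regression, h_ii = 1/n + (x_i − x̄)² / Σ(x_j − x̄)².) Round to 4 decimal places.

h = 0.4643

x̄ = (2 + 6 + 10 + 14 + 18 + 22 + 26)/7 = 14
Σ(x − x̄)² = 144 + 64 + 16 + 0 + 16 + 64 + 144 = 448
h = 1/7 + (-12)²/448 = 0.142857 + 0.321429 = 0.4643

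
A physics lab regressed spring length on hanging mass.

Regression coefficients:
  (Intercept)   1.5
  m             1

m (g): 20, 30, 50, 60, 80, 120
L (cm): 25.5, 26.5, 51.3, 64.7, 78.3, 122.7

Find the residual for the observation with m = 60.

L̂ = 1.5 + 60 = 61.5
e = 64.7 − 61.5 = 3.2

e = 3.2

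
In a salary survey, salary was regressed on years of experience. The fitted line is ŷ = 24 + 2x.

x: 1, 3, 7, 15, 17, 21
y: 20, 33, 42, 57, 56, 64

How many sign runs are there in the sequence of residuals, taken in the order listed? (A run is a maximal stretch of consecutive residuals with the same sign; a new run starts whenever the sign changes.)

x=1: ŷ = 24 + 2·1 = 26; r = 20 − 26 = -6
x=3: ŷ = 24 + 2·3 = 30; r = 33 − 30 = 3
x=7: ŷ = 24 + 2·7 = 38; r = 42 − 38 = 4
x=15: ŷ = 24 + 2·15 = 54; r = 57 − 54 = 3
x=17: ŷ = 24 + 2·17 = 58; r = 56 − 58 = -2
x=21: ŷ = 24 + 2·21 = 66; r = 64 − 66 = -2
Signs: − + + + − −
Runs: −×1, +×3, −×2 → 3

3 runs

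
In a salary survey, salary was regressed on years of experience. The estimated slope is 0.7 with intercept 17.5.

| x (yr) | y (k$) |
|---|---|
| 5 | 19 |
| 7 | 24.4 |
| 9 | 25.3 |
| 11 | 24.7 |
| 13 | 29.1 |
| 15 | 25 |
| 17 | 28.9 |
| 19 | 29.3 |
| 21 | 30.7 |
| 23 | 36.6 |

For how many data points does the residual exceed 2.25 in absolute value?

3

x=5: ŷ = 17.5 + 0.7·5 = 21; r = 19 − 21 = -2
x=7: ŷ = 17.5 + 0.7·7 = 22.4; r = 24.4 − 22.4 = 2
x=9: ŷ = 17.5 + 0.7·9 = 23.8; r = 25.3 − 23.8 = 1.5
x=11: ŷ = 17.5 + 0.7·11 = 25.2; r = 24.7 − 25.2 = -0.5
x=13: ŷ = 17.5 + 0.7·13 = 26.6; r = 29.1 − 26.6 = 2.5
x=15: ŷ = 17.5 + 0.7·15 = 28; r = 25 − 28 = -3
x=17: ŷ = 17.5 + 0.7·17 = 29.4; r = 28.9 − 29.4 = -0.5
x=19: ŷ = 17.5 + 0.7·19 = 30.8; r = 29.3 − 30.8 = -1.5
x=21: ŷ = 17.5 + 0.7·21 = 32.2; r = 30.7 − 32.2 = -1.5
x=23: ŷ = 17.5 + 0.7·23 = 33.6; r = 36.6 − 33.6 = 3
|r| > 2.25: x=13 (|r|=2.5), x=15 (|r|=3), x=23 (|r|=3) → 3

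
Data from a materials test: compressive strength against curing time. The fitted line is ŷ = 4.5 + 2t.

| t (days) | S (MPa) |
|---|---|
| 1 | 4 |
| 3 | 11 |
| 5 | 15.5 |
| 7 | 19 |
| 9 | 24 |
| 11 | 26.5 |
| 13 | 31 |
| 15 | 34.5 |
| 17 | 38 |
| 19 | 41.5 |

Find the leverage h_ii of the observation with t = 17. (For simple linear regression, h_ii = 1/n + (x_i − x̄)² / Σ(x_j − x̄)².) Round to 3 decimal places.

h = 0.248

t̄ = (1 + 3 + 5 + 7 + 9 + 11 + 13 + 15 + 17 + 19)/10 = 10
Σ(t − t̄)² = 81 + 49 + 25 + 9 + 1 + 1 + 9 + 25 + 49 + 81 = 330
h = 1/10 + (7)²/330 = 0.1 + 0.148485 = 0.248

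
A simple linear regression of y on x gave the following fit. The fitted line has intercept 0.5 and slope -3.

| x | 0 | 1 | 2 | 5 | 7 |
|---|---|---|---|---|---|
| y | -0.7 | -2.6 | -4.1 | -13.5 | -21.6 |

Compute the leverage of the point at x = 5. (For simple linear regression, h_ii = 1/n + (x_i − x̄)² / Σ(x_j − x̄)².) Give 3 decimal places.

h = 0.318

x̄ = (0 + 1 + 2 + 5 + 7)/5 = 3
Σ(x − x̄)² = 9 + 4 + 1 + 4 + 16 = 34
h = 1/5 + (2)²/34 = 0.2 + 0.117647 = 0.318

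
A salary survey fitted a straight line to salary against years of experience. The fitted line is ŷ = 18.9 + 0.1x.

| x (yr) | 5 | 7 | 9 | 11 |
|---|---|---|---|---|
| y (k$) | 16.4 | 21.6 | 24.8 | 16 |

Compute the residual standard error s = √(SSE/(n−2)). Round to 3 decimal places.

s = 5.196

x=5: ŷ = 18.9 + 0.1·5 = 19.4; r = 16.4 − 19.4 = -3
x=7: ŷ = 18.9 + 0.1·7 = 19.6; r = 21.6 − 19.6 = 2
x=9: ŷ = 18.9 + 0.1·9 = 19.8; r = 24.8 − 19.8 = 5
x=11: ŷ = 18.9 + 0.1·11 = 20; r = 16 − 20 = -4
SSE = 9 + 4 + 25 + 16 = 54
s = √(54/2) = √27 ≈ 5.196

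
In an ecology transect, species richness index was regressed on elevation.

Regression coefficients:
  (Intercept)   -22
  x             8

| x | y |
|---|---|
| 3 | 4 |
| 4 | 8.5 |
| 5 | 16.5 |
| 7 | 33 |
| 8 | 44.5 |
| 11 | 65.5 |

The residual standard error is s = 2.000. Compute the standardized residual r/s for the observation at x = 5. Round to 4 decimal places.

ŷ = -22 + 8·5 = 18
r = 16.5 − 18 = -1.5
r/s = -1.5 / 2.000 = -0.7500

-0.7500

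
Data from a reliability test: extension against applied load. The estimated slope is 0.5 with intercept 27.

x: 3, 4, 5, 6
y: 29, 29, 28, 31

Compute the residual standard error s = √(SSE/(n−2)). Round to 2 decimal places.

s = 1.32

x=3: ŷ = 27 + 0.5·3 = 28.5; e = 29 − 28.5 = 0.5
x=4: ŷ = 27 + 0.5·4 = 29; e = 29 − 29 = 0
x=5: ŷ = 27 + 0.5·5 = 29.5; e = 28 − 29.5 = -1.5
x=6: ŷ = 27 + 0.5·6 = 30; e = 31 − 30 = 1
SSE = 0.25 + 0 + 2.25 + 1 = 3.5
s = √(3.5/2) = √1.75 ≈ 1.32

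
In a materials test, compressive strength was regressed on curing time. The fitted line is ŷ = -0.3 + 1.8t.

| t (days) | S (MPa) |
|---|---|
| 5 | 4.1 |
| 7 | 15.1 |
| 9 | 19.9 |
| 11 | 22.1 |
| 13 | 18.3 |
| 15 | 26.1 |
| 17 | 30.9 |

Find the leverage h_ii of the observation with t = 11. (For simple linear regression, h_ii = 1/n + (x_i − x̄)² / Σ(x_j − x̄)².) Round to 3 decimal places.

t̄ = (5 + 7 + 9 + 11 + 13 + 15 + 17)/7 = 11
Σ(t − t̄)² = 36 + 16 + 4 + 0 + 4 + 16 + 36 = 112
h = 1/7 + (0)²/112 = 0.142857 + 0 = 0.143

h = 0.143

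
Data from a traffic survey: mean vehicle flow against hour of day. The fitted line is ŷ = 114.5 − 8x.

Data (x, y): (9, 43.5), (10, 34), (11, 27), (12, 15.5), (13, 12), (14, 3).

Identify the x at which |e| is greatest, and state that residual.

x = 12, e = -3

x=9: ŷ = 114.5 − 8·9 = 42.5; e = 43.5 − 42.5 = 1
x=10: ŷ = 114.5 − 8·10 = 34.5; e = 34 − 34.5 = -0.5
x=11: ŷ = 114.5 − 8·11 = 26.5; e = 27 − 26.5 = 0.5
x=12: ŷ = 114.5 − 8·12 = 18.5; e = 15.5 − 18.5 = -3
x=13: ŷ = 114.5 − 8·13 = 10.5; e = 12 − 10.5 = 1.5
x=14: ŷ = 114.5 − 8·14 = 2.5; e = 3 − 2.5 = 0.5
Largest |e| is 3 at x = 12, residual -3.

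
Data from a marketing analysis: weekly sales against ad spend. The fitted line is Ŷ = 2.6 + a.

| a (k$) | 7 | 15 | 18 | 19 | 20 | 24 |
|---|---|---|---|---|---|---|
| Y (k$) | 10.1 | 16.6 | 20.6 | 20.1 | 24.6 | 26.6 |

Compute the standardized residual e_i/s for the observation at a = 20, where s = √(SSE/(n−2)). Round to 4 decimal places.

a=7: Ŷ = 2.6 + 7 = 9.6; e = 10.1 − 9.6 = 0.5
a=15: Ŷ = 2.6 + 15 = 17.6; e = 16.6 − 17.6 = -1
a=18: Ŷ = 2.6 + 18 = 20.6; e = 20.6 − 20.6 = 0
a=19: Ŷ = 2.6 + 19 = 21.6; e = 20.1 − 21.6 = -1.5
a=20: Ŷ = 2.6 + 20 = 22.6; e = 24.6 − 22.6 = 2
a=24: Ŷ = 2.6 + 24 = 26.6; e = 26.6 − 26.6 = 0
SSE = 0.25 + 1 + 0 + 2.25 + 4 + 0 = 7.5
s = √(7.5/4) = 1.36931
e/s = 2 / 1.36931 = 1.4606

1.4606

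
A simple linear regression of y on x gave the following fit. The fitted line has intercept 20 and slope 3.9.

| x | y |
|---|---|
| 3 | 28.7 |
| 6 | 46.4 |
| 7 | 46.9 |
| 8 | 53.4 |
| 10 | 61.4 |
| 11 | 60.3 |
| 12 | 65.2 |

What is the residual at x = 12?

ŷ = 20 + 3.9·12 = 66.8
r = 65.2 − 66.8 = -1.6

r = -1.6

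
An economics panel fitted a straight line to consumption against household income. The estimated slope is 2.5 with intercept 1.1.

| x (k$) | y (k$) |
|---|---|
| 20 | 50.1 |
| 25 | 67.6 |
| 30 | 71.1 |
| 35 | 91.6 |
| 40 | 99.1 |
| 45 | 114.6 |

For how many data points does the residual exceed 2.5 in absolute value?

x=20: ŷ = 1.1 + 2.5·20 = 51.1; e = 50.1 − 51.1 = -1
x=25: ŷ = 1.1 + 2.5·25 = 63.6; e = 67.6 − 63.6 = 4
x=30: ŷ = 1.1 + 2.5·30 = 76.1; e = 71.1 − 76.1 = -5
x=35: ŷ = 1.1 + 2.5·35 = 88.6; e = 91.6 − 88.6 = 3
x=40: ŷ = 1.1 + 2.5·40 = 101.1; e = 99.1 − 101.1 = -2
x=45: ŷ = 1.1 + 2.5·45 = 113.6; e = 114.6 − 113.6 = 1
|e| > 2.5: x=25 (|e|=4), x=30 (|e|=5), x=35 (|e|=3) → 3

3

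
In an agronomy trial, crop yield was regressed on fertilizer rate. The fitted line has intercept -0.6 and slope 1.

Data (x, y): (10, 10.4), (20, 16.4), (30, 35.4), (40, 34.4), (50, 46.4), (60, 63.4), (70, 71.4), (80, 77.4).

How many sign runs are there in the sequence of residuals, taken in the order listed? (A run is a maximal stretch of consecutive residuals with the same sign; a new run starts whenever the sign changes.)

6 runs

x=10: ŷ = -0.6 + 10 = 9.4; e = 10.4 − 9.4 = 1
x=20: ŷ = -0.6 + 20 = 19.4; e = 16.4 − 19.4 = -3
x=30: ŷ = -0.6 + 30 = 29.4; e = 35.4 − 29.4 = 6
x=40: ŷ = -0.6 + 40 = 39.4; e = 34.4 − 39.4 = -5
x=50: ŷ = -0.6 + 50 = 49.4; e = 46.4 − 49.4 = -3
x=60: ŷ = -0.6 + 60 = 59.4; e = 63.4 − 59.4 = 4
x=70: ŷ = -0.6 + 70 = 69.4; e = 71.4 − 69.4 = 2
x=80: ŷ = -0.6 + 80 = 79.4; e = 77.4 − 79.4 = -2
Signs: + − + − − + + −
Runs: +×1, −×1, +×1, −×2, +×2, −×1 → 6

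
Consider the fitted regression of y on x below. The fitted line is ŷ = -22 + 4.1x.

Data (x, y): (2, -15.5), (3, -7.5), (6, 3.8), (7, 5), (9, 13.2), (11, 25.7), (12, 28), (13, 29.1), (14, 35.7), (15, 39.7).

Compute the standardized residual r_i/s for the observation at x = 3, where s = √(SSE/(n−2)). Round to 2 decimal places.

x=2: ŷ = -22 + 4.1·2 = -13.8; r = -15.5 − (-13.8) = -1.7
x=3: ŷ = -22 + 4.1·3 = -9.7; r = -7.5 − (-9.7) = 2.2
x=6: ŷ = -22 + 4.1·6 = 2.6; r = 3.8 − 2.6 = 1.2
x=7: ŷ = -22 + 4.1·7 = 6.7; r = 5 − 6.7 = -1.7
x=9: ŷ = -22 + 4.1·9 = 14.9; r = 13.2 − 14.9 = -1.7
x=11: ŷ = -22 + 4.1·11 = 23.1; r = 25.7 − 23.1 = 2.6
x=12: ŷ = -22 + 4.1·12 = 27.2; r = 28 − 27.2 = 0.8
x=13: ŷ = -22 + 4.1·13 = 31.3; r = 29.1 − 31.3 = -2.2
x=14: ŷ = -22 + 4.1·14 = 35.4; r = 35.7 − 35.4 = 0.3
x=15: ŷ = -22 + 4.1·15 = 39.5; r = 39.7 − 39.5 = 0.2
SSE = 2.89 + 4.84 + 1.44 + 2.89 + 2.89 + 6.76 + 0.64 + 4.84 + 0.09 + 0.04 = 27.32
s = √(27.32/8) = 1.84797
r/s = 2.2 / 1.84797 = 1.19

1.19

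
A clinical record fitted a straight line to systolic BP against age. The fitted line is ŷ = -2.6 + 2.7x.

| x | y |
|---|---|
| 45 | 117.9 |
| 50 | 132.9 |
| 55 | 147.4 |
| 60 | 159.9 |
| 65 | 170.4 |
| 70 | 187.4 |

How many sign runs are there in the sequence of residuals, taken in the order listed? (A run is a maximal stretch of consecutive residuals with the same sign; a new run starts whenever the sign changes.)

x=45: ŷ = -2.6 + 2.7·45 = 118.9; e = 117.9 − 118.9 = -1
x=50: ŷ = -2.6 + 2.7·50 = 132.4; e = 132.9 − 132.4 = 0.5
x=55: ŷ = -2.6 + 2.7·55 = 145.9; e = 147.4 − 145.9 = 1.5
x=60: ŷ = -2.6 + 2.7·60 = 159.4; e = 159.9 − 159.4 = 0.5
x=65: ŷ = -2.6 + 2.7·65 = 172.9; e = 170.4 − 172.9 = -2.5
x=70: ŷ = -2.6 + 2.7·70 = 186.4; e = 187.4 − 186.4 = 1
Signs: − + + + − +
Runs: −×1, +×3, −×1, +×1 → 4

4 runs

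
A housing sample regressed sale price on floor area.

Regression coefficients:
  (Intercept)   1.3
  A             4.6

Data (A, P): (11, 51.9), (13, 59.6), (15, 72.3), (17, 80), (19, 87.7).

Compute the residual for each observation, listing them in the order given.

A=11: P̂ = 1.3 + 4.6·11 = 51.9; r = 51.9 − 51.9 = 0
A=13: P̂ = 1.3 + 4.6·13 = 61.1; r = 59.6 − 61.1 = -1.5
A=15: P̂ = 1.3 + 4.6·15 = 70.3; r = 72.3 − 70.3 = 2
A=17: P̂ = 1.3 + 4.6·17 = 79.5; r = 80 − 79.5 = 0.5
A=19: P̂ = 1.3 + 4.6·19 = 88.7; r = 87.7 − 88.7 = -1

0, -1.5, 2, 0.5, -1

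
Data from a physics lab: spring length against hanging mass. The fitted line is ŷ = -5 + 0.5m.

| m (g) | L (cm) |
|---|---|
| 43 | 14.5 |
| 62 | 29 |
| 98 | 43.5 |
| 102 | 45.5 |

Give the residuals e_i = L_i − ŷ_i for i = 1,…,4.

-2, 3, -0.5, -0.5

m=43: ŷ = -5 + 0.5·43 = 16.5; e = 14.5 − 16.5 = -2
m=62: ŷ = -5 + 0.5·62 = 26; e = 29 − 26 = 3
m=98: ŷ = -5 + 0.5·98 = 44; e = 43.5 − 44 = -0.5
m=102: ŷ = -5 + 0.5·102 = 46; e = 45.5 − 46 = -0.5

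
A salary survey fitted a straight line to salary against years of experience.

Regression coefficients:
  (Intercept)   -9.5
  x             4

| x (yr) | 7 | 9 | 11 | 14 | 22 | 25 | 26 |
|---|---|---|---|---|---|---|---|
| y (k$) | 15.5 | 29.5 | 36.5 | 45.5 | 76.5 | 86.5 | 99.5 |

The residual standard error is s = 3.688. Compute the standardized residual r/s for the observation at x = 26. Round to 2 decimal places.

ŷ = -9.5 + 4·26 = 94.5
r = 99.5 − 94.5 = 5
r/s = 5 / 3.688 = 1.36

1.36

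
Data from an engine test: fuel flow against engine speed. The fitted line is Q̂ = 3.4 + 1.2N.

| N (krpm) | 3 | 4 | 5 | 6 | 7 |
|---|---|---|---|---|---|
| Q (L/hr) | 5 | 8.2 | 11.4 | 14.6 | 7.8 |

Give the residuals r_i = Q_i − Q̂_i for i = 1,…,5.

-2, 0, 2, 4, -4

N=3: Q̂ = 3.4 + 1.2·3 = 7; r = 5 − 7 = -2
N=4: Q̂ = 3.4 + 1.2·4 = 8.2; r = 8.2 − 8.2 = 0
N=5: Q̂ = 3.4 + 1.2·5 = 9.4; r = 11.4 − 9.4 = 2
N=6: Q̂ = 3.4 + 1.2·6 = 10.6; r = 14.6 − 10.6 = 4
N=7: Q̂ = 3.4 + 1.2·7 = 11.8; r = 7.8 − 11.8 = -4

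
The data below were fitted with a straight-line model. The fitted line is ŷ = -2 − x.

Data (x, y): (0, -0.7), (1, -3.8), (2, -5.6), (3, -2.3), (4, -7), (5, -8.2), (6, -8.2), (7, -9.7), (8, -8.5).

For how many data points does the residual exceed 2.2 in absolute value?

x=0: ŷ = -2 − 0 = -2; r = -0.7 − (-2) = 1.3
x=1: ŷ = -2 − 1 = -3; r = -3.8 − (-3) = -0.8
x=2: ŷ = -2 − 2 = -4; r = -5.6 − (-4) = -1.6
x=3: ŷ = -2 − 3 = -5; r = -2.3 − (-5) = 2.7
x=4: ŷ = -2 − 4 = -6; r = -7 − (-6) = -1
x=5: ŷ = -2 − 5 = -7; r = -8.2 − (-7) = -1.2
x=6: ŷ = -2 − 6 = -8; r = -8.2 − (-8) = -0.2
x=7: ŷ = -2 − 7 = -9; r = -9.7 − (-9) = -0.7
x=8: ŷ = -2 − 8 = -10; r = -8.5 − (-10) = 1.5
|r| > 2.2: x=3 (|r|=2.7) → 1

1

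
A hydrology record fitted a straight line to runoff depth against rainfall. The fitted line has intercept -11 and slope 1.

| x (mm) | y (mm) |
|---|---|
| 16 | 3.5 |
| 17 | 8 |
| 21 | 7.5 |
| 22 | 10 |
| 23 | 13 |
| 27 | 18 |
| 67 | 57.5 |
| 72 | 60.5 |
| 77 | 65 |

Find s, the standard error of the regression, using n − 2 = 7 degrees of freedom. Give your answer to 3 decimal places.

x=16: ŷ = -11 + 16 = 5; e = 3.5 − 5 = -1.5
x=17: ŷ = -11 + 17 = 6; e = 8 − 6 = 2
x=21: ŷ = -11 + 21 = 10; e = 7.5 − 10 = -2.5
x=22: ŷ = -11 + 22 = 11; e = 10 − 11 = -1
x=23: ŷ = -11 + 23 = 12; e = 13 − 12 = 1
x=27: ŷ = -11 + 27 = 16; e = 18 − 16 = 2
x=67: ŷ = -11 + 67 = 56; e = 57.5 − 56 = 1.5
x=72: ŷ = -11 + 72 = 61; e = 60.5 − 61 = -0.5
x=77: ŷ = -11 + 77 = 66; e = 65 − 66 = -1
SSE = 2.25 + 4 + 6.25 + 1 + 1 + 4 + 2.25 + 0.25 + 1 = 22
s = √(22/7) = √3.14286 ≈ 1.773

s = 1.773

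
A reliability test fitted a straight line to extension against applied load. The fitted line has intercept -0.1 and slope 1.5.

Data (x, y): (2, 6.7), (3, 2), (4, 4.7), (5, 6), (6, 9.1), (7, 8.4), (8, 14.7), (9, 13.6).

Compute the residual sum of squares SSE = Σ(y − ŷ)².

SSE = 35.52

x=2: ŷ = -0.1 + 1.5·2 = 2.9; r = 6.7 − 2.9 = 3.8
x=3: ŷ = -0.1 + 1.5·3 = 4.4; r = 2 − 4.4 = -2.4
x=4: ŷ = -0.1 + 1.5·4 = 5.9; r = 4.7 − 5.9 = -1.2
x=5: ŷ = -0.1 + 1.5·5 = 7.4; r = 6 − 7.4 = -1.4
x=6: ŷ = -0.1 + 1.5·6 = 8.9; r = 9.1 − 8.9 = 0.2
x=7: ŷ = -0.1 + 1.5·7 = 10.4; r = 8.4 − 10.4 = -2
x=8: ŷ = -0.1 + 1.5·8 = 11.9; r = 14.7 − 11.9 = 2.8
x=9: ŷ = -0.1 + 1.5·9 = 13.4; r = 13.6 − 13.4 = 0.2
SSE = 14.44 + 5.76 + 1.44 + 1.96 + 0.04 + 4 + 7.84 + 0.04 = 35.52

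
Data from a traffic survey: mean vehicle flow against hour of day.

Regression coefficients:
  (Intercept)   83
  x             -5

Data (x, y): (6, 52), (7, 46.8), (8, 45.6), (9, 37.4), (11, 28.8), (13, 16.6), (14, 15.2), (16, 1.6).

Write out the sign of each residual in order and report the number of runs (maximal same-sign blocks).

7 runs

x=6: ŷ = 83 − 5·6 = 53; r = 52 − 53 = -1
x=7: ŷ = 83 − 5·7 = 48; r = 46.8 − 48 = -1.2
x=8: ŷ = 83 − 5·8 = 43; r = 45.6 − 43 = 2.6
x=9: ŷ = 83 − 5·9 = 38; r = 37.4 − 38 = -0.6
x=11: ŷ = 83 − 5·11 = 28; r = 28.8 − 28 = 0.8
x=13: ŷ = 83 − 5·13 = 18; r = 16.6 − 18 = -1.4
x=14: ŷ = 83 − 5·14 = 13; r = 15.2 − 13 = 2.2
x=16: ŷ = 83 − 5·16 = 3; r = 1.6 − 3 = -1.4
Signs: − − + − + − + −
Runs: −×2, +×1, −×1, +×1, −×1, +×1, −×1 → 7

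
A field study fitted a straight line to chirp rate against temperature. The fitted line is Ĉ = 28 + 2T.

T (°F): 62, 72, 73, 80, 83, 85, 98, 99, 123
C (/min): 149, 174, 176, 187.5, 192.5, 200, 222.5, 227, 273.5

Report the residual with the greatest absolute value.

r = -3

T=62: Ĉ = 28 + 2·62 = 152; r = 149 − 152 = -3
T=72: Ĉ = 28 + 2·72 = 172; r = 174 − 172 = 2
T=73: Ĉ = 28 + 2·73 = 174; r = 176 − 174 = 2
T=80: Ĉ = 28 + 2·80 = 188; r = 187.5 − 188 = -0.5
T=83: Ĉ = 28 + 2·83 = 194; r = 192.5 − 194 = -1.5
T=85: Ĉ = 28 + 2·85 = 198; r = 200 − 198 = 2
T=98: Ĉ = 28 + 2·98 = 224; r = 222.5 − 224 = -1.5
T=99: Ĉ = 28 + 2·99 = 226; r = 227 − 226 = 1
T=123: Ĉ = 28 + 2·123 = 274; r = 273.5 − 274 = -0.5
Largest |r| is 3 at T = 62, residual -3.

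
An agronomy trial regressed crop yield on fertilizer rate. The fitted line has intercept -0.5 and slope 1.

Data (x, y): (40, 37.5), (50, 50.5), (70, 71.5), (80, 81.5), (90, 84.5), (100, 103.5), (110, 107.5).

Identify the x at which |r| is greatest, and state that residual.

x=40: ŷ = -0.5 + 40 = 39.5; r = 37.5 − 39.5 = -2
x=50: ŷ = -0.5 + 50 = 49.5; r = 50.5 − 49.5 = 1
x=70: ŷ = -0.5 + 70 = 69.5; r = 71.5 − 69.5 = 2
x=80: ŷ = -0.5 + 80 = 79.5; r = 81.5 − 79.5 = 2
x=90: ŷ = -0.5 + 90 = 89.5; r = 84.5 − 89.5 = -5
x=100: ŷ = -0.5 + 100 = 99.5; r = 103.5 − 99.5 = 4
x=110: ŷ = -0.5 + 110 = 109.5; r = 107.5 − 109.5 = -2
Largest |r| is 5 at x = 90, residual -5.

x = 90, r = -5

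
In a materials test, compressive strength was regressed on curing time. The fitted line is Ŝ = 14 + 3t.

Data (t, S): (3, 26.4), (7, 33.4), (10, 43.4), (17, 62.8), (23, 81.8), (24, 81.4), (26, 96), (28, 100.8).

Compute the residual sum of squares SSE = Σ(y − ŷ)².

t=3: Ŝ = 14 + 3·3 = 23; e = 26.4 − 23 = 3.4
t=7: Ŝ = 14 + 3·7 = 35; e = 33.4 − 35 = -1.6
t=10: Ŝ = 14 + 3·10 = 44; e = 43.4 − 44 = -0.6
t=17: Ŝ = 14 + 3·17 = 65; e = 62.8 − 65 = -2.2
t=23: Ŝ = 14 + 3·23 = 83; e = 81.8 − 83 = -1.2
t=24: Ŝ = 14 + 3·24 = 86; e = 81.4 − 86 = -4.6
t=26: Ŝ = 14 + 3·26 = 92; e = 96 − 92 = 4
t=28: Ŝ = 14 + 3·28 = 98; e = 100.8 − 98 = 2.8
SSE = 11.56 + 2.56 + 0.36 + 4.84 + 1.44 + 21.16 + 16 + 7.84 = 65.76

SSE = 65.76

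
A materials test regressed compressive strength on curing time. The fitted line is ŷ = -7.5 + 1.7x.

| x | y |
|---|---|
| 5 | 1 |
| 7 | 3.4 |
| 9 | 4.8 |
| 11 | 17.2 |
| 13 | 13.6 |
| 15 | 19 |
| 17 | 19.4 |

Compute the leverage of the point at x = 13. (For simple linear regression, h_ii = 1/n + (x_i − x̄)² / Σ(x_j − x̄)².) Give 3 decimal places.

h = 0.179

x̄ = (5 + 7 + 9 + 11 + 13 + 15 + 17)/7 = 11
Σ(x − x̄)² = 36 + 16 + 4 + 0 + 4 + 16 + 36 = 112
h = 1/7 + (2)²/112 = 0.142857 + 0.0357143 = 0.179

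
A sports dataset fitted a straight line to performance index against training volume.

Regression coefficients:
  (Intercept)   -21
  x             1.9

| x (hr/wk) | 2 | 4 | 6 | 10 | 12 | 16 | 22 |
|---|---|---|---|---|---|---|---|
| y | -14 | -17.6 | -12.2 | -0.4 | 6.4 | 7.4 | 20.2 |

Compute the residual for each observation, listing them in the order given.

3.2, -4.2, -2.6, 1.6, 4.6, -2, -0.6

x=2: ŷ = -21 + 1.9·2 = -17.2; r = -14 − (-17.2) = 3.2
x=4: ŷ = -21 + 1.9·4 = -13.4; r = -17.6 − (-13.4) = -4.2
x=6: ŷ = -21 + 1.9·6 = -9.6; r = -12.2 − (-9.6) = -2.6
x=10: ŷ = -21 + 1.9·10 = -2; r = -0.4 − (-2) = 1.6
x=12: ŷ = -21 + 1.9·12 = 1.8; r = 6.4 − 1.8 = 4.6
x=16: ŷ = -21 + 1.9·16 = 9.4; r = 7.4 − 9.4 = -2
x=22: ŷ = -21 + 1.9·22 = 20.8; r = 20.2 − 20.8 = -0.6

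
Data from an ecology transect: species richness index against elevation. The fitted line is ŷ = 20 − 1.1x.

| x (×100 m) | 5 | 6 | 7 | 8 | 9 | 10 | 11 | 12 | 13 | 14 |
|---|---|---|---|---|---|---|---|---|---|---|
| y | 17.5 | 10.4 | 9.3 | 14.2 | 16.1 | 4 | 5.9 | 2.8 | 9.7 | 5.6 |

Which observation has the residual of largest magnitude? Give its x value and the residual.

x = 9, e = 6

x=5: ŷ = 20 − 1.1·5 = 14.5; e = 17.5 − 14.5 = 3
x=6: ŷ = 20 − 1.1·6 = 13.4; e = 10.4 − 13.4 = -3
x=7: ŷ = 20 − 1.1·7 = 12.3; e = 9.3 − 12.3 = -3
x=8: ŷ = 20 − 1.1·8 = 11.2; e = 14.2 − 11.2 = 3
x=9: ŷ = 20 − 1.1·9 = 10.1; e = 16.1 − 10.1 = 6
x=10: ŷ = 20 − 1.1·10 = 9; e = 4 − 9 = -5
x=11: ŷ = 20 − 1.1·11 = 7.9; e = 5.9 − 7.9 = -2
x=12: ŷ = 20 − 1.1·12 = 6.8; e = 2.8 − 6.8 = -4
x=13: ŷ = 20 − 1.1·13 = 5.7; e = 9.7 − 5.7 = 4
x=14: ŷ = 20 − 1.1·14 = 4.6; e = 5.6 − 4.6 = 1
Largest |e| is 6 at x = 9, residual 6.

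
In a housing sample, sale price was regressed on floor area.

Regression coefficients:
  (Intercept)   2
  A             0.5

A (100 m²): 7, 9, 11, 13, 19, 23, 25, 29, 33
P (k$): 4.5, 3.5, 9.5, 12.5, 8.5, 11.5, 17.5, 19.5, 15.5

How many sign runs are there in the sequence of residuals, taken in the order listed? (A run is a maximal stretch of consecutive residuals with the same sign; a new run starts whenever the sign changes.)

5 runs

A=7: ŷ = 2 + 0.5·7 = 5.5; e = 4.5 − 5.5 = -1
A=9: ŷ = 2 + 0.5·9 = 6.5; e = 3.5 − 6.5 = -3
A=11: ŷ = 2 + 0.5·11 = 7.5; e = 9.5 − 7.5 = 2
A=13: ŷ = 2 + 0.5·13 = 8.5; e = 12.5 − 8.5 = 4
A=19: ŷ = 2 + 0.5·19 = 11.5; e = 8.5 − 11.5 = -3
A=23: ŷ = 2 + 0.5·23 = 13.5; e = 11.5 − 13.5 = -2
A=25: ŷ = 2 + 0.5·25 = 14.5; e = 17.5 − 14.5 = 3
A=29: ŷ = 2 + 0.5·29 = 16.5; e = 19.5 − 16.5 = 3
A=33: ŷ = 2 + 0.5·33 = 18.5; e = 15.5 − 18.5 = -3
Signs: − − + + − − + + −
Runs: −×2, +×2, −×2, +×2, −×1 → 5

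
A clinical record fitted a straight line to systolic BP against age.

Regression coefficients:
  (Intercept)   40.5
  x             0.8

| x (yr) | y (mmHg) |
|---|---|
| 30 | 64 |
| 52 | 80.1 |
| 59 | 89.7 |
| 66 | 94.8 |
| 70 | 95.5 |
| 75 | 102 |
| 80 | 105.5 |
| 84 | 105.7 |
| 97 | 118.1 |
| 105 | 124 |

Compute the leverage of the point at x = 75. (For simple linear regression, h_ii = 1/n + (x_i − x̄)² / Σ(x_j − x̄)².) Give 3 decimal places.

x̄ = (30 + 52 + 59 + 66 + 70 + 75 + 80 + 84 + 97 + 105)/10 = 71.8
Σ(x − x̄)² = 1747.24 + 392.04 + 163.84 + 33.64 + 3.24 + 10.24 + 67.24 + 148.84 + 635.04 + 1102.24 = 4303.6
h = 1/10 + (3.2)²/4303.6 = 0.1 + 0.0023794 = 0.102

h = 0.102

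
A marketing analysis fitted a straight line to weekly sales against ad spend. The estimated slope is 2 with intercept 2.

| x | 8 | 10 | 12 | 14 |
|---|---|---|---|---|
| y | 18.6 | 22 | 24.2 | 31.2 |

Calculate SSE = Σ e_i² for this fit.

SSE = 5.04

x=8: ŷ = 2 + 2·8 = 18; e = 18.6 − 18 = 0.6
x=10: ŷ = 2 + 2·10 = 22; e = 22 − 22 = 0
x=12: ŷ = 2 + 2·12 = 26; e = 24.2 − 26 = -1.8
x=14: ŷ = 2 + 2·14 = 30; e = 31.2 − 30 = 1.2
SSE = 0.36 + 0 + 3.24 + 1.44 = 5.04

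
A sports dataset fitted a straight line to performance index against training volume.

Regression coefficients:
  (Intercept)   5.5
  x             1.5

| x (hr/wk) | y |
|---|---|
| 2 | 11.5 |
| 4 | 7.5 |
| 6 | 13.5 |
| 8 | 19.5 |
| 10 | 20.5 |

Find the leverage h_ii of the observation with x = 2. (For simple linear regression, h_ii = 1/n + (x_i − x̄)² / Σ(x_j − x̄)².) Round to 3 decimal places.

h = 0.600

x̄ = (2 + 4 + 6 + 8 + 10)/5 = 6
Σ(x − x̄)² = 16 + 4 + 0 + 4 + 16 = 40
h = 1/5 + (-4)²/40 = 0.2 + 0.4 = 0.600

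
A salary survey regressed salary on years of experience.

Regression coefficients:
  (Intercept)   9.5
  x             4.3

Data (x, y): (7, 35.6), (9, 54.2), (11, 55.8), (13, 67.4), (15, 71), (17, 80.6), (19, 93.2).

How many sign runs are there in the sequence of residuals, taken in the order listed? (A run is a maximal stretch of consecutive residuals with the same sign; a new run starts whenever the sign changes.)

x=7: ŷ = 9.5 + 4.3·7 = 39.6; r = 35.6 − 39.6 = -4
x=9: ŷ = 9.5 + 4.3·9 = 48.2; r = 54.2 − 48.2 = 6
x=11: ŷ = 9.5 + 4.3·11 = 56.8; r = 55.8 − 56.8 = -1
x=13: ŷ = 9.5 + 4.3·13 = 65.4; r = 67.4 − 65.4 = 2
x=15: ŷ = 9.5 + 4.3·15 = 74; r = 71 − 74 = -3
x=17: ŷ = 9.5 + 4.3·17 = 82.6; r = 80.6 − 82.6 = -2
x=19: ŷ = 9.5 + 4.3·19 = 91.2; r = 93.2 − 91.2 = 2
Signs: − + − + − − +
Runs: −×1, +×1, −×1, +×1, −×2, +×1 → 6

6 runs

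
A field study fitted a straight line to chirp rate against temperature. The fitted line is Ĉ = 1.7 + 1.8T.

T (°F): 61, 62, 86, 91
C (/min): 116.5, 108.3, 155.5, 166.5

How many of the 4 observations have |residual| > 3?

T=61: Ĉ = 1.7 + 1.8·61 = 111.5; e = 116.5 − 111.5 = 5
T=62: Ĉ = 1.7 + 1.8·62 = 113.3; e = 108.3 − 113.3 = -5
T=86: Ĉ = 1.7 + 1.8·86 = 156.5; e = 155.5 − 156.5 = -1
T=91: Ĉ = 1.7 + 1.8·91 = 165.5; e = 166.5 − 165.5 = 1
|e| > 3: T=61 (|e|=5), T=62 (|e|=5) → 2

2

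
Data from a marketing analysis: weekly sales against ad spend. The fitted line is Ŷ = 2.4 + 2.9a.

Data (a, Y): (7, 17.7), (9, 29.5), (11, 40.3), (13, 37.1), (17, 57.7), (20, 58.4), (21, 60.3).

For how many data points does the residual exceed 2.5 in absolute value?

a=7: Ŷ = 2.4 + 2.9·7 = 22.7; r = 17.7 − 22.7 = -5
a=9: Ŷ = 2.4 + 2.9·9 = 28.5; r = 29.5 − 28.5 = 1
a=11: Ŷ = 2.4 + 2.9·11 = 34.3; r = 40.3 − 34.3 = 6
a=13: Ŷ = 2.4 + 2.9·13 = 40.1; r = 37.1 − 40.1 = -3
a=17: Ŷ = 2.4 + 2.9·17 = 51.7; r = 57.7 − 51.7 = 6
a=20: Ŷ = 2.4 + 2.9·20 = 60.4; r = 58.4 − 60.4 = -2
a=21: Ŷ = 2.4 + 2.9·21 = 63.3; r = 60.3 − 63.3 = -3
|r| > 2.5: a=7 (|r|=5), a=11 (|r|=6), a=13 (|r|=3), a=17 (|r|=6), a=21 (|r|=3) → 5

5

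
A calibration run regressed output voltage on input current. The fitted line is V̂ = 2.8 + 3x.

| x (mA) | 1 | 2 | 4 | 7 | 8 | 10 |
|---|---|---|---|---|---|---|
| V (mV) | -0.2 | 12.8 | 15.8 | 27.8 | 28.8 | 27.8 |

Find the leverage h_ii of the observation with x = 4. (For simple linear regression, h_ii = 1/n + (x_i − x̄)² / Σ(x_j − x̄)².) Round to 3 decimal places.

h = 0.195

x̄ = (1 + 2 + 4 + 7 + 8 + 10)/6 = 5.33333
Σ(x − x̄)² = 18.7778 + 11.1111 + 1.77778 + 2.77778 + 7.11111 + 21.7778 = 63.3333
h = 1/6 + (-1.33333)²/63.3333 = 0.166667 + 0.0280702 = 0.195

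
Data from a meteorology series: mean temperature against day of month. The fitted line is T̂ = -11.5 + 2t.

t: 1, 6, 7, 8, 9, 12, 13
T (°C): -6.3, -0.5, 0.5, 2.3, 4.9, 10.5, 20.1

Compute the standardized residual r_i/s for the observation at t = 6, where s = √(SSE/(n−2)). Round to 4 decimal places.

t=1: T̂ = -11.5 + 2·1 = -9.5; r = -6.3 − (-9.5) = 3.2
t=6: T̂ = -11.5 + 2·6 = 0.5; r = -0.5 − 0.5 = -1
t=7: T̂ = -11.5 + 2·7 = 2.5; r = 0.5 − 2.5 = -2
t=8: T̂ = -11.5 + 2·8 = 4.5; r = 2.3 − 4.5 = -2.2
t=9: T̂ = -11.5 + 2·9 = 6.5; r = 4.9 − 6.5 = -1.6
t=12: T̂ = -11.5 + 2·12 = 12.5; r = 10.5 − 12.5 = -2
t=13: T̂ = -11.5 + 2·13 = 14.5; r = 20.1 − 14.5 = 5.6
SSE = 10.24 + 1 + 4 + 4.84 + 2.56 + 4 + 31.36 = 58
s = √(58/5) = 3.40588
r/s = -1 / 3.40588 = -0.2936

-0.2936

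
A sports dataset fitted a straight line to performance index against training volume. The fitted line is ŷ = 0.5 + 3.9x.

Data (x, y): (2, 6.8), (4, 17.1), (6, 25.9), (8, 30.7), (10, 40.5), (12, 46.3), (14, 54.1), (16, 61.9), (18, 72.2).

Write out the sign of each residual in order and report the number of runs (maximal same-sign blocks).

6 runs

x=2: ŷ = 0.5 + 3.9·2 = 8.3; e = 6.8 − 8.3 = -1.5
x=4: ŷ = 0.5 + 3.9·4 = 16.1; e = 17.1 − 16.1 = 1
x=6: ŷ = 0.5 + 3.9·6 = 23.9; e = 25.9 − 23.9 = 2
x=8: ŷ = 0.5 + 3.9·8 = 31.7; e = 30.7 − 31.7 = -1
x=10: ŷ = 0.5 + 3.9·10 = 39.5; e = 40.5 − 39.5 = 1
x=12: ŷ = 0.5 + 3.9·12 = 47.3; e = 46.3 − 47.3 = -1
x=14: ŷ = 0.5 + 3.9·14 = 55.1; e = 54.1 − 55.1 = -1
x=16: ŷ = 0.5 + 3.9·16 = 62.9; e = 61.9 − 62.9 = -1
x=18: ŷ = 0.5 + 3.9·18 = 70.7; e = 72.2 − 70.7 = 1.5
Signs: − + + − + − − − +
Runs: −×1, +×2, −×1, +×1, −×3, +×1 → 6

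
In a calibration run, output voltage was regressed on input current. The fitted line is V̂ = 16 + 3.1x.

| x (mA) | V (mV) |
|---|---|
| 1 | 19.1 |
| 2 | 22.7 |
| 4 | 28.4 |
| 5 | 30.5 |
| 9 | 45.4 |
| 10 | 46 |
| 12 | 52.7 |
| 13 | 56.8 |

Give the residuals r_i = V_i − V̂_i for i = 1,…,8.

0, 0.5, 0, -1, 1.5, -1, -0.5, 0.5

x=1: V̂ = 16 + 3.1·1 = 19.1; r = 19.1 − 19.1 = 0
x=2: V̂ = 16 + 3.1·2 = 22.2; r = 22.7 − 22.2 = 0.5
x=4: V̂ = 16 + 3.1·4 = 28.4; r = 28.4 − 28.4 = 0
x=5: V̂ = 16 + 3.1·5 = 31.5; r = 30.5 − 31.5 = -1
x=9: V̂ = 16 + 3.1·9 = 43.9; r = 45.4 − 43.9 = 1.5
x=10: V̂ = 16 + 3.1·10 = 47; r = 46 − 47 = -1
x=12: V̂ = 16 + 3.1·12 = 53.2; r = 52.7 − 53.2 = -0.5
x=13: V̂ = 16 + 3.1·13 = 56.3; r = 56.8 − 56.3 = 0.5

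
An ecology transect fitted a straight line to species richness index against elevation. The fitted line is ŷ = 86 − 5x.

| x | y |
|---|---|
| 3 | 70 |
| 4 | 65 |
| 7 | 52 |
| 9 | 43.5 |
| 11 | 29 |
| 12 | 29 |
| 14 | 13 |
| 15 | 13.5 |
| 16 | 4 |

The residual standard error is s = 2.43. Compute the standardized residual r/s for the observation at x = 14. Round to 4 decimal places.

-1.2346

ŷ = 86 − 5·14 = 16
r = 13 − 16 = -3
r/s = -3 / 2.43 = -1.2346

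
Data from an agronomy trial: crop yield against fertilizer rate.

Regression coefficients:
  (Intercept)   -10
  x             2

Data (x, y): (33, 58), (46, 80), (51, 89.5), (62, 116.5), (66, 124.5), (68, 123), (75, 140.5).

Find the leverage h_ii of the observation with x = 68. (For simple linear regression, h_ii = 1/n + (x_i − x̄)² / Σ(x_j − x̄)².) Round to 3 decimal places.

x̄ = (33 + 46 + 51 + 62 + 66 + 68 + 75)/7 = 57.2857
Σ(x − x̄)² = 589.796 + 127.367 + 39.5102 + 22.2245 + 75.9388 + 114.796 + 313.796 = 1283.43
h = 1/7 + (10.7143)²/1283.43 = 0.142857 + 0.0894447 = 0.232

h = 0.232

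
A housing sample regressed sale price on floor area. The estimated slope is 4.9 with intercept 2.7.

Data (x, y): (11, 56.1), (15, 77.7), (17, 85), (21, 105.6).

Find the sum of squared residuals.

x=11: ŷ = 2.7 + 4.9·11 = 56.6; r = 56.1 − 56.6 = -0.5
x=15: ŷ = 2.7 + 4.9·15 = 76.2; r = 77.7 − 76.2 = 1.5
x=17: ŷ = 2.7 + 4.9·17 = 86; r = 85 − 86 = -1
x=21: ŷ = 2.7 + 4.9·21 = 105.6; r = 105.6 − 105.6 = 0
SSE = 0.25 + 2.25 + 1 + 0 = 3.5

SSE = 3.5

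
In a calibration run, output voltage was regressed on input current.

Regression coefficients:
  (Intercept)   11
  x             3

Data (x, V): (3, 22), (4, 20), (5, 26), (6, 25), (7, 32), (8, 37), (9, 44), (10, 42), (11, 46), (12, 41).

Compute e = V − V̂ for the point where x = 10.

e = 1

V̂ = 11 + 3·10 = 41
e = 42 − 41 = 1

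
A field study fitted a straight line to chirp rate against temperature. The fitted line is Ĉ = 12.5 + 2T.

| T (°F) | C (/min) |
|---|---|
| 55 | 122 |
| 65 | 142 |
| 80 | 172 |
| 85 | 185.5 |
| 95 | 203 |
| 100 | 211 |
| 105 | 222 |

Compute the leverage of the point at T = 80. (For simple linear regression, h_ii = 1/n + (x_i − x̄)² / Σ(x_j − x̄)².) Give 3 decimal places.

T̄ = (55 + 65 + 80 + 85 + 95 + 100 + 105)/7 = 83.5714
Σ(T − T̄)² = 816.327 + 344.898 + 12.7551 + 2.04082 + 130.612 + 269.898 + 459.184 = 2035.71
h = 1/7 + (-3.57143)²/2035.71 = 0.142857 + 0.00626566 = 0.149

h = 0.149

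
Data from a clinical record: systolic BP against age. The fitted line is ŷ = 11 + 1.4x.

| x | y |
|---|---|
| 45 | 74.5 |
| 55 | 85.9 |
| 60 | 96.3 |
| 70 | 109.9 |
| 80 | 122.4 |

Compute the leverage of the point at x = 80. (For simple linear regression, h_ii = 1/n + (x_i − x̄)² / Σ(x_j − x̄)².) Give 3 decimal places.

x̄ = (45 + 55 + 60 + 70 + 80)/5 = 62
Σ(x − x̄)² = 289 + 49 + 4 + 64 + 324 = 730
h = 1/5 + (18)²/730 = 0.2 + 0.443836 = 0.644

h = 0.644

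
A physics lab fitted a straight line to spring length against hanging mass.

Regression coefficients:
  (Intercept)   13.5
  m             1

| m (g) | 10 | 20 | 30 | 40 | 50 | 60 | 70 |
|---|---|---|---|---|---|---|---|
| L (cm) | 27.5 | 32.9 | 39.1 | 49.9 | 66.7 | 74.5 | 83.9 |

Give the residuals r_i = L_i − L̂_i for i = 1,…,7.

4, -0.6, -4.4, -3.6, 3.2, 1, 0.4

m=10: L̂ = 13.5 + 10 = 23.5; r = 27.5 − 23.5 = 4
m=20: L̂ = 13.5 + 20 = 33.5; r = 32.9 − 33.5 = -0.6
m=30: L̂ = 13.5 + 30 = 43.5; r = 39.1 − 43.5 = -4.4
m=40: L̂ = 13.5 + 40 = 53.5; r = 49.9 − 53.5 = -3.6
m=50: L̂ = 13.5 + 50 = 63.5; r = 66.7 − 63.5 = 3.2
m=60: L̂ = 13.5 + 60 = 73.5; r = 74.5 − 73.5 = 1
m=70: L̂ = 13.5 + 70 = 83.5; r = 83.9 − 83.5 = 0.4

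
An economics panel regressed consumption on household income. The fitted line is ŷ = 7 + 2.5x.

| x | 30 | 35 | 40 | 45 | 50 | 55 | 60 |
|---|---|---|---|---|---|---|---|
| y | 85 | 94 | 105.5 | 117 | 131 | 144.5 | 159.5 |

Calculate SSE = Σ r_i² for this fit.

SSE = 25

x=30: ŷ = 7 + 2.5·30 = 82; r = 85 − 82 = 3
x=35: ŷ = 7 + 2.5·35 = 94.5; r = 94 − 94.5 = -0.5
x=40: ŷ = 7 + 2.5·40 = 107; r = 105.5 − 107 = -1.5
x=45: ŷ = 7 + 2.5·45 = 119.5; r = 117 − 119.5 = -2.5
x=50: ŷ = 7 + 2.5·50 = 132; r = 131 − 132 = -1
x=55: ŷ = 7 + 2.5·55 = 144.5; r = 144.5 − 144.5 = 0
x=60: ŷ = 7 + 2.5·60 = 157; r = 159.5 − 157 = 2.5
SSE = 9 + 0.25 + 2.25 + 6.25 + 1 + 0 + 6.25 = 25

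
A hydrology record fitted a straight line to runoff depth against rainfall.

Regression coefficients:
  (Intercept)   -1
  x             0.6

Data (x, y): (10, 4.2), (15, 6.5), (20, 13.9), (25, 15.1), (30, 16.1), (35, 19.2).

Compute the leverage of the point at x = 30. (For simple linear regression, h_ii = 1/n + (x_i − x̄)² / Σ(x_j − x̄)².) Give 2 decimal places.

x̄ = (10 + 15 + 20 + 25 + 30 + 35)/6 = 22.5
Σ(x − x̄)² = 156.25 + 56.25 + 6.25 + 6.25 + 56.25 + 156.25 = 437.5
h = 1/6 + (7.5)²/437.5 = 0.166667 + 0.128571 = 0.30

h = 0.30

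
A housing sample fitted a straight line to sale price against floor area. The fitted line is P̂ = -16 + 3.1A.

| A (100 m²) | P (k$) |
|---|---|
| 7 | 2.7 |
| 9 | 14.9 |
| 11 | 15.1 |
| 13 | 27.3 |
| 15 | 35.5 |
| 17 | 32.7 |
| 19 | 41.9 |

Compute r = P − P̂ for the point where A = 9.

P̂ = -16 + 3.1·9 = 11.9
r = 14.9 − 11.9 = 3

r = 3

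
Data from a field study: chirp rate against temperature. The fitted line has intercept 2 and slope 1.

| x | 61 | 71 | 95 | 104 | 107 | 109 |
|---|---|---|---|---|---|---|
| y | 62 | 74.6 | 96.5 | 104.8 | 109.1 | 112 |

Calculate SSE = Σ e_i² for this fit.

SSE = 6.26

x=61: ŷ = 2 + 61 = 63; e = 62 − 63 = -1
x=71: ŷ = 2 + 71 = 73; e = 74.6 − 73 = 1.6
x=95: ŷ = 2 + 95 = 97; e = 96.5 − 97 = -0.5
x=104: ŷ = 2 + 104 = 106; e = 104.8 − 106 = -1.2
x=107: ŷ = 2 + 107 = 109; e = 109.1 − 109 = 0.1
x=109: ŷ = 2 + 109 = 111; e = 112 − 111 = 1
SSE = 1 + 2.56 + 0.25 + 1.44 + 0.01 + 1 = 6.26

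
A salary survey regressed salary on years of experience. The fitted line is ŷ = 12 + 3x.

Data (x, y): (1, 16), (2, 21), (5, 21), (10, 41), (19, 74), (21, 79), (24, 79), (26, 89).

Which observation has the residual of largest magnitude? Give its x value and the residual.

x=1: ŷ = 12 + 3·1 = 15; e = 16 − 15 = 1
x=2: ŷ = 12 + 3·2 = 18; e = 21 − 18 = 3
x=5: ŷ = 12 + 3·5 = 27; e = 21 − 27 = -6
x=10: ŷ = 12 + 3·10 = 42; e = 41 − 42 = -1
x=19: ŷ = 12 + 3·19 = 69; e = 74 − 69 = 5
x=21: ŷ = 12 + 3·21 = 75; e = 79 − 75 = 4
x=24: ŷ = 12 + 3·24 = 84; e = 79 − 84 = -5
x=26: ŷ = 12 + 3·26 = 90; e = 89 − 90 = -1
Largest |e| is 6 at x = 5, residual -6.

x = 5, e = -6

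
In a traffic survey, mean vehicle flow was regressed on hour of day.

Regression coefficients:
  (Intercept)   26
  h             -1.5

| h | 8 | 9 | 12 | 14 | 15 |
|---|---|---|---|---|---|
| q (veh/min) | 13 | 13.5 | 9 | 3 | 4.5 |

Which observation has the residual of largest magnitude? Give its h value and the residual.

h = 14, e = -2

h=8: ŷ = 26 − 1.5·8 = 14; e = 13 − 14 = -1
h=9: ŷ = 26 − 1.5·9 = 12.5; e = 13.5 − 12.5 = 1
h=12: ŷ = 26 − 1.5·12 = 8; e = 9 − 8 = 1
h=14: ŷ = 26 − 1.5·14 = 5; e = 3 − 5 = -2
h=15: ŷ = 26 − 1.5·15 = 3.5; e = 4.5 − 3.5 = 1
Largest |e| is 2 at h = 14, residual -2.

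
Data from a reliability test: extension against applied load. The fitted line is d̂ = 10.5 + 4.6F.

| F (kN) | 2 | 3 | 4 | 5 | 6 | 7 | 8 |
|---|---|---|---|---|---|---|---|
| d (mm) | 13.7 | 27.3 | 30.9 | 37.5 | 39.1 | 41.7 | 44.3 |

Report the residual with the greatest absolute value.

e = -6

F=2: d̂ = 10.5 + 4.6·2 = 19.7; e = 13.7 − 19.7 = -6
F=3: d̂ = 10.5 + 4.6·3 = 24.3; e = 27.3 − 24.3 = 3
F=4: d̂ = 10.5 + 4.6·4 = 28.9; e = 30.9 − 28.9 = 2
F=5: d̂ = 10.5 + 4.6·5 = 33.5; e = 37.5 − 33.5 = 4
F=6: d̂ = 10.5 + 4.6·6 = 38.1; e = 39.1 − 38.1 = 1
F=7: d̂ = 10.5 + 4.6·7 = 42.7; e = 41.7 − 42.7 = -1
F=8: d̂ = 10.5 + 4.6·8 = 47.3; e = 44.3 − 47.3 = -3
Largest |e| is 6 at F = 2, residual -6.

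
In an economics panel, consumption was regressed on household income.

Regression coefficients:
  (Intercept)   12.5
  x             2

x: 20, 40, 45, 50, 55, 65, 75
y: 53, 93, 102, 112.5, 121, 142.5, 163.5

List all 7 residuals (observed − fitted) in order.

0.5, 0.5, -0.5, 0, -1.5, 0, 1

x=20: ŷ = 12.5 + 2·20 = 52.5; e = 53 − 52.5 = 0.5
x=40: ŷ = 12.5 + 2·40 = 92.5; e = 93 − 92.5 = 0.5
x=45: ŷ = 12.5 + 2·45 = 102.5; e = 102 − 102.5 = -0.5
x=50: ŷ = 12.5 + 2·50 = 112.5; e = 112.5 − 112.5 = 0
x=55: ŷ = 12.5 + 2·55 = 122.5; e = 121 − 122.5 = -1.5
x=65: ŷ = 12.5 + 2·65 = 142.5; e = 142.5 − 142.5 = 0
x=75: ŷ = 12.5 + 2·75 = 162.5; e = 163.5 − 162.5 = 1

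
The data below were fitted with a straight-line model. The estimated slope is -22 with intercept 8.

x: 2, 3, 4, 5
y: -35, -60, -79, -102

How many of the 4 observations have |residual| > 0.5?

3

x=2: ŷ = 8 − 22·2 = -36; r = -35 − (-36) = 1
x=3: ŷ = 8 − 22·3 = -58; r = -60 − (-58) = -2
x=4: ŷ = 8 − 22·4 = -80; r = -79 − (-80) = 1
x=5: ŷ = 8 − 22·5 = -102; r = -102 − (-102) = 0
|r| > 0.5: x=2 (|r|=1), x=3 (|r|=2), x=4 (|r|=1) → 3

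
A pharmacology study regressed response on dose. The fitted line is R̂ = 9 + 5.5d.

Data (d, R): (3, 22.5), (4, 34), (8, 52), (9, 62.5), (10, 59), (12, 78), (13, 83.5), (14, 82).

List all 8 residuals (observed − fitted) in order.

d=3: R̂ = 9 + 5.5·3 = 25.5; e = 22.5 − 25.5 = -3
d=4: R̂ = 9 + 5.5·4 = 31; e = 34 − 31 = 3
d=8: R̂ = 9 + 5.5·8 = 53; e = 52 − 53 = -1
d=9: R̂ = 9 + 5.5·9 = 58.5; e = 62.5 − 58.5 = 4
d=10: R̂ = 9 + 5.5·10 = 64; e = 59 − 64 = -5
d=12: R̂ = 9 + 5.5·12 = 75; e = 78 − 75 = 3
d=13: R̂ = 9 + 5.5·13 = 80.5; e = 83.5 − 80.5 = 3
d=14: R̂ = 9 + 5.5·14 = 86; e = 82 − 86 = -4

-3, 3, -1, 4, -5, 3, 3, -4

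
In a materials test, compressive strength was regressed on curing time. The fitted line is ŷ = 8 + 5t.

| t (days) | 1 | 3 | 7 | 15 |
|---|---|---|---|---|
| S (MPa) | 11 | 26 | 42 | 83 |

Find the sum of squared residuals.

t=1: ŷ = 8 + 5·1 = 13; e = 11 − 13 = -2
t=3: ŷ = 8 + 5·3 = 23; e = 26 − 23 = 3
t=7: ŷ = 8 + 5·7 = 43; e = 42 − 43 = -1
t=15: ŷ = 8 + 5·15 = 83; e = 83 − 83 = 0
SSE = 4 + 9 + 1 + 0 = 14

SSE = 14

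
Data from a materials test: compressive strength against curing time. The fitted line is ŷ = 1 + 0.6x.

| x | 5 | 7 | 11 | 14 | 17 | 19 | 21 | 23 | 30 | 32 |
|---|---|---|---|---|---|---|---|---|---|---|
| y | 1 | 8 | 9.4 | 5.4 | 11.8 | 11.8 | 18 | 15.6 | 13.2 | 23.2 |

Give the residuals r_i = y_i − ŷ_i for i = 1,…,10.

-3, 2.8, 1.8, -4, 0.6, -0.6, 4.4, 0.8, -5.8, 3

x=5: ŷ = 1 + 0.6·5 = 4; r = 1 − 4 = -3
x=7: ŷ = 1 + 0.6·7 = 5.2; r = 8 − 5.2 = 2.8
x=11: ŷ = 1 + 0.6·11 = 7.6; r = 9.4 − 7.6 = 1.8
x=14: ŷ = 1 + 0.6·14 = 9.4; r = 5.4 − 9.4 = -4
x=17: ŷ = 1 + 0.6·17 = 11.2; r = 11.8 − 11.2 = 0.6
x=19: ŷ = 1 + 0.6·19 = 12.4; r = 11.8 − 12.4 = -0.6
x=21: ŷ = 1 + 0.6·21 = 13.6; r = 18 − 13.6 = 4.4
x=23: ŷ = 1 + 0.6·23 = 14.8; r = 15.6 − 14.8 = 0.8
x=30: ŷ = 1 + 0.6·30 = 19; r = 13.2 − 19 = -5.8
x=32: ŷ = 1 + 0.6·32 = 20.2; r = 23.2 − 20.2 = 3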